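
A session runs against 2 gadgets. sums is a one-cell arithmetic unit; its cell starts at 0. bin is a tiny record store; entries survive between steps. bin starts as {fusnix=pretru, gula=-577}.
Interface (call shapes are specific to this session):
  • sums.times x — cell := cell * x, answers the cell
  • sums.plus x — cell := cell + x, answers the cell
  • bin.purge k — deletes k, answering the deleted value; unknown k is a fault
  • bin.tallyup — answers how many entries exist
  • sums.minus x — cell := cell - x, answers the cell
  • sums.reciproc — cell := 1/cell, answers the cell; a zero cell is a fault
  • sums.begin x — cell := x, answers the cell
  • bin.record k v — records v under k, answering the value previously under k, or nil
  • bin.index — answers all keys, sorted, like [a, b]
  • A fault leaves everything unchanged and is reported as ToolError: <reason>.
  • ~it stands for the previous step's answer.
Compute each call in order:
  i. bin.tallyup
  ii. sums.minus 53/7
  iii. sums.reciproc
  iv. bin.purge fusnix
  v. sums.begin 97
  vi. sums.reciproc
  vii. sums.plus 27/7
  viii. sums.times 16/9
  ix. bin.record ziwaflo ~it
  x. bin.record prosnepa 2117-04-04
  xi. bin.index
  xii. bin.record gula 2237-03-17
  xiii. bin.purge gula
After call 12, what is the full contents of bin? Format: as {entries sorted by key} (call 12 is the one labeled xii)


Act: bin.tallyup[]
Obs: 2
Act: sums.minus[x: 53/7]
Obs: -53/7
Act: sums.reciproc[]
Obs: -7/53
Act: bin.purge[k: fusnix]
Obs: pretru
Act: sums.begin[x: 97]
Obs: 97
Act: sums.reciproc[]
Obs: 1/97
Act: sums.plus[x: 27/7]
Obs: 2626/679
Act: sums.times[x: 16/9]
Obs: 42016/6111
Act: bin.record[k: ziwaflo; v: ~it]
Obs: nil
Act: bin.record[k: prosnepa; v: 2117-04-04]
Obs: nil
Act: bin.index[]
Obs: [gula, prosnepa, ziwaflo]
Act: bin.record[k: gula; v: 2237-03-17]
Obs: -577
Act: bin.purge[k: gula]
Obs: 2237-03-17

Answer: {gula=2237-03-17, prosnepa=2117-04-04, ziwaflo=42016/6111}


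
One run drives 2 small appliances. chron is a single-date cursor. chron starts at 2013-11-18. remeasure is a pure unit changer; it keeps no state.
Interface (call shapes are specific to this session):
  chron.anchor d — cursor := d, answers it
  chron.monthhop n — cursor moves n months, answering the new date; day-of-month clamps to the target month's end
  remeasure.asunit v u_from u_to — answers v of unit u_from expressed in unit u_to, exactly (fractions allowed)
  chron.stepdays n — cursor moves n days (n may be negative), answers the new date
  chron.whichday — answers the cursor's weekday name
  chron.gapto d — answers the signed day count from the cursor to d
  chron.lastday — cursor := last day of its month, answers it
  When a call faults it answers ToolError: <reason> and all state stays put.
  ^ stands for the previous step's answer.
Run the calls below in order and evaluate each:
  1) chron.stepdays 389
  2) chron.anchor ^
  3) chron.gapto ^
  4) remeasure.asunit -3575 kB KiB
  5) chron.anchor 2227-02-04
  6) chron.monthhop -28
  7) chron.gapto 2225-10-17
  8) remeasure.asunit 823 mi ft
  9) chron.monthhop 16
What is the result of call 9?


Act: chron.stepdays[389]
Obs: 2014-12-12
Act: chron.anchor[^]
Obs: 2014-12-12
Act: chron.gapto[^]
Obs: 0
Act: remeasure.asunit[-3575; kB; KiB]
Obs: -446875/128
Act: chron.anchor[2227-02-04]
Obs: 2227-02-04
Act: chron.monthhop[-28]
Obs: 2224-10-04
Act: chron.gapto[2225-10-17]
Obs: 378
Act: remeasure.asunit[823; mi; ft]
Obs: 4345440
Act: chron.monthhop[16]
Obs: 2226-02-04

Answer: 2226-02-04


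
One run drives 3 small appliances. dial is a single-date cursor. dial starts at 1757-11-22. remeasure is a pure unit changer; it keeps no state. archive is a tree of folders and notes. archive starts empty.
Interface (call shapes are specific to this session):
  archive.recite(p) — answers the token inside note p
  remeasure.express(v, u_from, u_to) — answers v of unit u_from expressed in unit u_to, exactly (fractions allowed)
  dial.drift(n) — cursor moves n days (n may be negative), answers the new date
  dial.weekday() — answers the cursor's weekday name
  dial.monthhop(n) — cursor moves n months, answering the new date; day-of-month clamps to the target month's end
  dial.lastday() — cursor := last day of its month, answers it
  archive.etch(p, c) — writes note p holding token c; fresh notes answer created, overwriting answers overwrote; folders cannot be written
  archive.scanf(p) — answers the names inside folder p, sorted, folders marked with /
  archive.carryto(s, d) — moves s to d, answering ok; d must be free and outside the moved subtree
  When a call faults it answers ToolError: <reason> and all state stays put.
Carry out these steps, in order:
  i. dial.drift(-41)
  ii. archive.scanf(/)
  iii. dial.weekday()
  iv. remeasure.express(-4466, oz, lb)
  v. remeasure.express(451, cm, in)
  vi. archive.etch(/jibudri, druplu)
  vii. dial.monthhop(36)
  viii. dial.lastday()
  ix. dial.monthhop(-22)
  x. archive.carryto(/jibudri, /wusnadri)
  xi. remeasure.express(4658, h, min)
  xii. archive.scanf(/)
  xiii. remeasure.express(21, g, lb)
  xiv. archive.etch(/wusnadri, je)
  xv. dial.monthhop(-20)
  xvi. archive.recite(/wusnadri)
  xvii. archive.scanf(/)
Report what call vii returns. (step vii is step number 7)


Do: dial.drift[n=-41]
See: 1757-10-12
Do: archive.scanf[p=/]
See: []
Do: dial.weekday[]
See: Wednesday
Do: remeasure.express[v=-4466; u_from=oz; u_to=lb]
See: -2233/8
Do: remeasure.express[v=451; u_from=cm; u_to=in]
See: 22550/127
Do: archive.etch[p=/jibudri; c=druplu]
See: created
Do: dial.monthhop[n=36]
See: 1760-10-12
Do: dial.lastday[]
See: 1760-10-31
Do: dial.monthhop[n=-22]
See: 1758-12-31
Do: archive.carryto[s=/jibudri; d=/wusnadri]
See: ok
Do: remeasure.express[v=4658; u_from=h; u_to=min]
See: 279480
Do: archive.scanf[p=/]
See: [wusnadri]
Do: remeasure.express[v=21; u_from=g; u_to=lb]
See: 300000/6479891
Do: archive.etch[p=/wusnadri; c=je]
See: overwrote
Do: dial.monthhop[n=-20]
See: 1757-04-30
Do: archive.recite[p=/wusnadri]
See: je
Do: archive.scanf[p=/]
See: [wusnadri]

Answer: 1760-10-12


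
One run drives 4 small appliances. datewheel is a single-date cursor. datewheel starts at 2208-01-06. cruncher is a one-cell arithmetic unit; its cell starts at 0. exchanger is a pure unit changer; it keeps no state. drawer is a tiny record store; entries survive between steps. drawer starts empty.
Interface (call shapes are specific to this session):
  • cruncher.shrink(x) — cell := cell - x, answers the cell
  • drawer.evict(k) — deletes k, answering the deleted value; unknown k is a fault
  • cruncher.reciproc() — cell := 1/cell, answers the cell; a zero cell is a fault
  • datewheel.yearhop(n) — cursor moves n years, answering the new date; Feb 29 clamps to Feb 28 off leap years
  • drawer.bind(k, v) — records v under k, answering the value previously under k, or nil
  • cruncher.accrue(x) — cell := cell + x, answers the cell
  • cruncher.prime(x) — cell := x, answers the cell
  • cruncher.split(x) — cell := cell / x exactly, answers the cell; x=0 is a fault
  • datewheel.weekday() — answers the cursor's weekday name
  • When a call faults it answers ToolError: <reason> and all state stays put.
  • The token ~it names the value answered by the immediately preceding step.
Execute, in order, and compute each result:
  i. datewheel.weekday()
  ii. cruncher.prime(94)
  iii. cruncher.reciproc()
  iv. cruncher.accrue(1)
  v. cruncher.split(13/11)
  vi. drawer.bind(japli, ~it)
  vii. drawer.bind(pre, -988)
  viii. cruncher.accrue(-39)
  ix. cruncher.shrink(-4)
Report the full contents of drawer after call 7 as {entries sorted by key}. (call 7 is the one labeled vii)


Answer: {japli=1045/1222, pre=-988}

Derivation:
Next I call datewheel.weekday(), which returns Wednesday.
I run cruncher.prime with x='94', yielding 94.
Now I run cruncher.reciproc(), → 1/94.
Calling cruncher.accrue with x='1', and observe 95/94.
Then cruncher.split with x='13/11', and see 1045/1222.
Now I run drawer.bind with k='japli', v='~it', which returns nil.
I call drawer.bind with k='pre', v='-988', giving nil.
I run cruncher.accrue with x='-39', — result: -46613/1222.
Then cruncher.shrink with x='-4', and get -41725/1222.


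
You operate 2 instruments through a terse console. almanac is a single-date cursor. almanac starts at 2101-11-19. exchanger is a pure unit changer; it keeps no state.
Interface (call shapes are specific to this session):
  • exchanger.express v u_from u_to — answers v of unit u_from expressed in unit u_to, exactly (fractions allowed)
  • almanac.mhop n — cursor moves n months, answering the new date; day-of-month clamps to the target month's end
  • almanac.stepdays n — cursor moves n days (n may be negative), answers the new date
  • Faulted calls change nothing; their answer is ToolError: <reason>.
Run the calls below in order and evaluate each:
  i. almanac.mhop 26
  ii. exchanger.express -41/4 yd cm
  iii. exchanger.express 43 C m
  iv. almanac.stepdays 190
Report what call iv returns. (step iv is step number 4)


>>> mhop n=26
  2104-01-19
>>> express v=-41/4 u_from=yd u_to=cm
  -46863/50
>>> express v=43 u_from=C u_to=m
  ToolError: incompatible units
>>> stepdays n=190
  2104-07-27

Answer: 2104-07-27


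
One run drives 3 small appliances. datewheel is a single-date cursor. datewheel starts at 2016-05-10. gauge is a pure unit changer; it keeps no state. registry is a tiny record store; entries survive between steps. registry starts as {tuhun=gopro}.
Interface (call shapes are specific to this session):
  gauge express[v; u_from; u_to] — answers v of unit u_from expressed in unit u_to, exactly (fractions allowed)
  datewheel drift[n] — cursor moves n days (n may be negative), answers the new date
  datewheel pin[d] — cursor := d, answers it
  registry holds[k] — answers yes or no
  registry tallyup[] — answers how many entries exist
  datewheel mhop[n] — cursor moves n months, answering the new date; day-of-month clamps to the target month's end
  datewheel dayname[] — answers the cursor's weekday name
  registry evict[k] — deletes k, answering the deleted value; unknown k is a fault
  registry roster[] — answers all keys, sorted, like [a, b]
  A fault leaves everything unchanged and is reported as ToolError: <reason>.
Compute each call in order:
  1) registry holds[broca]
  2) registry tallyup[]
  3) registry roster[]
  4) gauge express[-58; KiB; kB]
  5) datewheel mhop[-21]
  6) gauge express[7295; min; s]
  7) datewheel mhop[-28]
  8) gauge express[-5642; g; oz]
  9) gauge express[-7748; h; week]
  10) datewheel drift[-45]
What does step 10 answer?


Invoking registry holds passing k=broca, yielding no.
Invoking registry tallyup(), — result: 1.
I invoke registry roster, and get [tuhun].
Calling gauge express passing v=-58, u_from=KiB, u_to=kB, yielding -7424/125.
I invoke datewheel mhop passing n=-21, giving 2014-08-10.
Now I run gauge express passing v=7295, u_from=min, u_to=s, — result: 437700.
Using datewheel mhop passing n=-28, which returns 2012-04-10.
Calling gauge express passing v=-5642, u_from=g, u_to=oz, — result: -1289600000/6479891.
I call gauge express passing v=-7748, u_from=h, u_to=week, → -1937/42.
I try datewheel drift passing n=-45, and see 2012-02-25.

Answer: 2012-02-25


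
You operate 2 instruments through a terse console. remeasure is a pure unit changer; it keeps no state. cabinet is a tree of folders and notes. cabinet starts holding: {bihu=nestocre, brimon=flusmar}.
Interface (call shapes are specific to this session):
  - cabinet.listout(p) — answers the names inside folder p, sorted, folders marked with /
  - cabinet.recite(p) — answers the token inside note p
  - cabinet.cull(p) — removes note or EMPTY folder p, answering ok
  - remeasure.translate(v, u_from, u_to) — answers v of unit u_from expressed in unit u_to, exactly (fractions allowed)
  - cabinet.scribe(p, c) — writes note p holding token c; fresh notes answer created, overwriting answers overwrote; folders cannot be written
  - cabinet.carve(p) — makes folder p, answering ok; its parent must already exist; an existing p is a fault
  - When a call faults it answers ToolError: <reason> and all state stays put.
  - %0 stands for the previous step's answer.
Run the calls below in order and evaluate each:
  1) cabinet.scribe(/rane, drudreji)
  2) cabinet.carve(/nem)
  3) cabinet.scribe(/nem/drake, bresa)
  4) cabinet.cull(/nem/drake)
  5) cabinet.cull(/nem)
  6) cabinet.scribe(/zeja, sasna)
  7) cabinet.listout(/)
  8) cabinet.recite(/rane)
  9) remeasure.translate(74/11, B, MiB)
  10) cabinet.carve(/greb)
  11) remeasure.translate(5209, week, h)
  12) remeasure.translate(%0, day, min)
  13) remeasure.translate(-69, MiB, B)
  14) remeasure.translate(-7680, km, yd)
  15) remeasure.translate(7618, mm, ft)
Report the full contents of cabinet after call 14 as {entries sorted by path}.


Answer: {bihu=nestocre, brimon=flusmar, greb/, rane=drudreji, zeja=sasna}

Derivation:
~$ scribe /rane drudreji
[out] created
~$ carve /nem
[out] ok
~$ scribe /nem/drake bresa
[out] created
~$ cull /nem/drake
[out] ok
~$ cull /nem
[out] ok
~$ scribe /zeja sasna
[out] created
~$ listout /
[out] [bihu, brimon, rane, zeja]
~$ recite /rane
[out] drudreji
~$ translate 74/11 B MiB
[out] 37/5767168
~$ carve /greb
[out] ok
~$ translate 5209 week h
[out] 875112
~$ translate %0 day min
[out] 1260161280
~$ translate -69 MiB B
[out] -72351744
~$ translate -7680 km yd
[out] -3200000000/381
~$ translate 7618 mm ft
[out] 19045/762


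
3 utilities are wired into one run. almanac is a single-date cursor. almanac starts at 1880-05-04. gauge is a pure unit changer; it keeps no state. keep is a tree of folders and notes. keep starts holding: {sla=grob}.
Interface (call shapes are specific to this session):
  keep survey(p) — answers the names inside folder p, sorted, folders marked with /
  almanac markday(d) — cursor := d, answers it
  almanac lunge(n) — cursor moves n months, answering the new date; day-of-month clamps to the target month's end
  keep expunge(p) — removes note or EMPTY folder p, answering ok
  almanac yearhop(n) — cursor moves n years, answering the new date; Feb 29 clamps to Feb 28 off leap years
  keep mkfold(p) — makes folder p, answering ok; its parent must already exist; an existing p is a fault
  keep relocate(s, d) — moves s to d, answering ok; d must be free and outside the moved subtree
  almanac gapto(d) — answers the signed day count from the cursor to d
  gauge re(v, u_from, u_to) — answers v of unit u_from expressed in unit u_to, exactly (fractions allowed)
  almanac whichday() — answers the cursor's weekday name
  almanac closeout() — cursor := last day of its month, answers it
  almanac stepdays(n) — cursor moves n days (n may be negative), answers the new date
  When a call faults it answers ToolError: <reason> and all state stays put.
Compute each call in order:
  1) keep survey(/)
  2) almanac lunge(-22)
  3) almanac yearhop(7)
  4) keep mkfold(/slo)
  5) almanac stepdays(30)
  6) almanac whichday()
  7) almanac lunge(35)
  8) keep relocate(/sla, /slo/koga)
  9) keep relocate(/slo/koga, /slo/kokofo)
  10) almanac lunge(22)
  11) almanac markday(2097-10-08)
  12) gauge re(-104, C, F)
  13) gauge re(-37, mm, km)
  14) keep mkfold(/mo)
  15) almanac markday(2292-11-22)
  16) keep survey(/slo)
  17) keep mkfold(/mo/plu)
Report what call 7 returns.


Answer: 1888-07-03

Derivation:
> keep survey p=/
  [sla]
> almanac lunge n=-22
  1878-07-04
> almanac yearhop n=7
  1885-07-04
> keep mkfold p=/slo
  ok
> almanac stepdays n=30
  1885-08-03
> almanac whichday
  Monday
> almanac lunge n=35
  1888-07-03
> keep relocate s=/sla d=/slo/koga
  ok
> keep relocate s=/slo/koga d=/slo/kokofo
  ok
> almanac lunge n=22
  1890-05-03
> almanac markday d=2097-10-08
  2097-10-08
> gauge re v=-104 u_from=C u_to=F
  -776/5
> gauge re v=-37 u_from=mm u_to=km
  -37/1000000
> keep mkfold p=/mo
  ok
> almanac markday d=2292-11-22
  2292-11-22
> keep survey p=/slo
  [kokofo]
> keep mkfold p=/mo/plu
  ok


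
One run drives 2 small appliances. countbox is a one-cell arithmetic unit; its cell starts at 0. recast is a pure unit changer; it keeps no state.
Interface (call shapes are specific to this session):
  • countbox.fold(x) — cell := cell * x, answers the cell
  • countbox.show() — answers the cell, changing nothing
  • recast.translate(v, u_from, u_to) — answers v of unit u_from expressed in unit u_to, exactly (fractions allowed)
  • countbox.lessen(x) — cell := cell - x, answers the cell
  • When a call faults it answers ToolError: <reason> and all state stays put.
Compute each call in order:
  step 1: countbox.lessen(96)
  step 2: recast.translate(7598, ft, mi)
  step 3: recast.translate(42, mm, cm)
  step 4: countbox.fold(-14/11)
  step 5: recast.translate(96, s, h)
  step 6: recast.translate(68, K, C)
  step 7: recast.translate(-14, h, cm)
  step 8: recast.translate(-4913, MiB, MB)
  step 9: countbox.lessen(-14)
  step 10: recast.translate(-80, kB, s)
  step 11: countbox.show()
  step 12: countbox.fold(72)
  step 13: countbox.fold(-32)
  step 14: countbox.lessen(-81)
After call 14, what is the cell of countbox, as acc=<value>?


Next I call countbox.lessen passing 96, → -96.
Calling recast.translate passing 7598, ft, mi: 3799/2640.
Invoking recast.translate passing 42, mm, cm, and see 21/5.
I use countbox.fold passing -14/11, which returns 1344/11.
Next I call recast.translate passing 96, s, h, and observe 2/75.
I try recast.translate passing 68, K, C, — result: -4103/20.
I try recast.translate passing -14, h, cm, and observe ToolError: incompatible units.
Next I call recast.translate passing -4913, MiB, MB, giving -80494592/15625.
Now I run countbox.lessen passing -14, and observe 1498/11.
I call recast.translate passing -80, kB, s, yielding ToolError: incompatible units.
Next I call countbox.show, and see 1498/11.
I use countbox.fold passing 72, → 107856/11.
I use countbox.fold passing -32, yielding -3451392/11.
I run countbox.lessen passing -81, and get -3450501/11.

Answer: acc=-3450501/11


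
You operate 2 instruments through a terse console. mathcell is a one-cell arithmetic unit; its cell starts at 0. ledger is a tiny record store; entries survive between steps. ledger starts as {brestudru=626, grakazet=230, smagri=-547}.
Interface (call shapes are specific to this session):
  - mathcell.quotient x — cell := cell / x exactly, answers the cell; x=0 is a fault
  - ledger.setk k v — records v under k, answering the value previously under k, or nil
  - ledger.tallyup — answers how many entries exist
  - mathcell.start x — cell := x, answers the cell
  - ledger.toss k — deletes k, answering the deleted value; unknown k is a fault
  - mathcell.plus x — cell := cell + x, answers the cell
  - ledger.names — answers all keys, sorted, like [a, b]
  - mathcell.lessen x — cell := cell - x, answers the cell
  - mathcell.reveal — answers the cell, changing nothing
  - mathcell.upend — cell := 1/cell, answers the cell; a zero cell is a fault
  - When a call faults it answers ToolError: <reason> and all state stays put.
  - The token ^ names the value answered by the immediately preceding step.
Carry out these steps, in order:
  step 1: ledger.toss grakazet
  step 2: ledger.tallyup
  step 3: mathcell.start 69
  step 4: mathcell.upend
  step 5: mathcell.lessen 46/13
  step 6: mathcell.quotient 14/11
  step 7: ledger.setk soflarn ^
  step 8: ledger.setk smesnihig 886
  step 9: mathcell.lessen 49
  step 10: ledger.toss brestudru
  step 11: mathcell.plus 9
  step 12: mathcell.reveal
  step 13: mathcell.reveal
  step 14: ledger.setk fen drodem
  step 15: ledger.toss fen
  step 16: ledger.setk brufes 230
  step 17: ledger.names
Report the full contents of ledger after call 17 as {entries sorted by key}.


-- ledger.toss(k→grakazet) == 230
-- ledger.tallyup() == 2
-- mathcell.start(x→69) == 69
-- mathcell.upend() == 1/69
-- mathcell.lessen(x→46/13) == -3161/897
-- mathcell.quotient(x→14/11) == -34771/12558
-- ledger.setk(k→soflarn, v→^) == nil
-- ledger.setk(k→smesnihig, v→886) == nil
-- mathcell.lessen(x→49) == -650113/12558
-- ledger.toss(k→brestudru) == 626
-- mathcell.plus(x→9) == -537091/12558
-- mathcell.reveal() == -537091/12558
-- mathcell.reveal() == -537091/12558
-- ledger.setk(k→fen, v→drodem) == nil
-- ledger.toss(k→fen) == drodem
-- ledger.setk(k→brufes, v→230) == nil
-- ledger.names() == [brufes, smagri, smesnihig, soflarn]

Answer: {brufes=230, smagri=-547, smesnihig=886, soflarn=-34771/12558}


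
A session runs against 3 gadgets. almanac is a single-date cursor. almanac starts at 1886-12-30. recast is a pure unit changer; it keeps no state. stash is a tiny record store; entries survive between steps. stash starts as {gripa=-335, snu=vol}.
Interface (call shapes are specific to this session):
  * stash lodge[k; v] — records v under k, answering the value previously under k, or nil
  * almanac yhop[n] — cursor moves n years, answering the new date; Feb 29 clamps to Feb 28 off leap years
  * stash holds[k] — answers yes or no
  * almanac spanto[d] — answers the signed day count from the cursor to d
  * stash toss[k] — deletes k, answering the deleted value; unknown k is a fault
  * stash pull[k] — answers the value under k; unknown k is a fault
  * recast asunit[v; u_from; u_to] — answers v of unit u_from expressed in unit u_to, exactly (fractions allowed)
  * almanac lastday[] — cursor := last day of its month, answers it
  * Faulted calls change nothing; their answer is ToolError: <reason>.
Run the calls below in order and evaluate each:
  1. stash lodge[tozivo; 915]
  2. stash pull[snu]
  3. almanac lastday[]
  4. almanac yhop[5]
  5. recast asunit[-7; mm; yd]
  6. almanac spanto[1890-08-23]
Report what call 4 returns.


Answer: 1891-12-31

Derivation:
→ stash lodge(tozivo, 915)
← nil
→ stash pull(snu)
← vol
→ almanac lastday()
← 1886-12-31
→ almanac yhop(5)
← 1891-12-31
→ recast asunit(-7, mm, yd)
← -35/4572
→ almanac spanto(1890-08-23)
← -495


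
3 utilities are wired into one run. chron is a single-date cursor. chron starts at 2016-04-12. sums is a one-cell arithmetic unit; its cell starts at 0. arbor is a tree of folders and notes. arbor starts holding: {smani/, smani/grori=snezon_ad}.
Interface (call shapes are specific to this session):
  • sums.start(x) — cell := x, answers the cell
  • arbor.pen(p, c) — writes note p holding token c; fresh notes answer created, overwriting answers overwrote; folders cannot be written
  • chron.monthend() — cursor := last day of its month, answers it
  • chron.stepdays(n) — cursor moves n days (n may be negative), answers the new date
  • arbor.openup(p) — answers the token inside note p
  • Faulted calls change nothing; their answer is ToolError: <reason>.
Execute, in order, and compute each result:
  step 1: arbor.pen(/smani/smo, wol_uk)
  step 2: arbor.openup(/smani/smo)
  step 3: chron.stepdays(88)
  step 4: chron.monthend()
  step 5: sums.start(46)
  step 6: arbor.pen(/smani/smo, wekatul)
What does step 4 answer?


~$ pen p→/smani/smo c→wol_uk
  created
~$ openup p→/smani/smo
  wol_uk
~$ stepdays n→88
  2016-07-09
~$ monthend
  2016-07-31
~$ start x→46
  46
~$ pen p→/smani/smo c→wekatul
  overwrote

Answer: 2016-07-31


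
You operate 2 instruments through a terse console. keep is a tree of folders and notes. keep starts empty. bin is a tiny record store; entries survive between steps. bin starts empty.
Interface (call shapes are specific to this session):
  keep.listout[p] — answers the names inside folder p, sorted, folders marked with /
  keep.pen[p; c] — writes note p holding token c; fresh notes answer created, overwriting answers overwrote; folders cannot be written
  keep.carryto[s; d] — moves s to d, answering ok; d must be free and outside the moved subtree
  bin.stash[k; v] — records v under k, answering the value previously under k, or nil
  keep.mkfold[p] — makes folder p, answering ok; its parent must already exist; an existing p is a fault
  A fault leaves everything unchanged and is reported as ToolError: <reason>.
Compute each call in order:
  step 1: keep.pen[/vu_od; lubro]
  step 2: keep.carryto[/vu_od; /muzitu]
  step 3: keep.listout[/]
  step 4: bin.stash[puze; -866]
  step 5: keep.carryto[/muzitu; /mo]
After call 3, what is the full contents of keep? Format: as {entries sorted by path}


-> keep.pen(/vu_od, lubro)
<- created
-> keep.carryto(/vu_od, /muzitu)
<- ok
-> keep.listout(/)
<- [muzitu]
-> bin.stash(puze, -866)
<- nil
-> keep.carryto(/muzitu, /mo)
<- ok

Answer: {muzitu=lubro}


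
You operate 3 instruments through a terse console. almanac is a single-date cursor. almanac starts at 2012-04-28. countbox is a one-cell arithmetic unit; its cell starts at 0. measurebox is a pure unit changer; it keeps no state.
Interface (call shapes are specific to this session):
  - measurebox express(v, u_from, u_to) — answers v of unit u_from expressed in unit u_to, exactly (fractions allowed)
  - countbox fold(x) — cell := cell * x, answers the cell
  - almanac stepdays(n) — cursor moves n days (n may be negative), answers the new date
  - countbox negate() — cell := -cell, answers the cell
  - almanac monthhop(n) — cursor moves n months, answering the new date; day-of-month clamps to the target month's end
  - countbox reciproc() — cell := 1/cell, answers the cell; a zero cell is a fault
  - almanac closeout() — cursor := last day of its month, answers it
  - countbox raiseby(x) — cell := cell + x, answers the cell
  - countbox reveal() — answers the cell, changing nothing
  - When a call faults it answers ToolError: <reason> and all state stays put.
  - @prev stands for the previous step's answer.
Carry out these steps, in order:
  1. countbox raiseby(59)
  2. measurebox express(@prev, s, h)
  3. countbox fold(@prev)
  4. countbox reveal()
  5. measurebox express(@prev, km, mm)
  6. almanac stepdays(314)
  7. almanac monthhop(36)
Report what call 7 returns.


-> countbox raiseby(59)
<- 59
-> measurebox express(@prev, s, h)
<- 59/3600
-> countbox fold(@prev)
<- 3481/3600
-> countbox reveal()
<- 3481/3600
-> measurebox express(@prev, km, mm)
<- 8702500/9
-> almanac stepdays(314)
<- 2013-03-08
-> almanac monthhop(36)
<- 2016-03-08

Answer: 2016-03-08


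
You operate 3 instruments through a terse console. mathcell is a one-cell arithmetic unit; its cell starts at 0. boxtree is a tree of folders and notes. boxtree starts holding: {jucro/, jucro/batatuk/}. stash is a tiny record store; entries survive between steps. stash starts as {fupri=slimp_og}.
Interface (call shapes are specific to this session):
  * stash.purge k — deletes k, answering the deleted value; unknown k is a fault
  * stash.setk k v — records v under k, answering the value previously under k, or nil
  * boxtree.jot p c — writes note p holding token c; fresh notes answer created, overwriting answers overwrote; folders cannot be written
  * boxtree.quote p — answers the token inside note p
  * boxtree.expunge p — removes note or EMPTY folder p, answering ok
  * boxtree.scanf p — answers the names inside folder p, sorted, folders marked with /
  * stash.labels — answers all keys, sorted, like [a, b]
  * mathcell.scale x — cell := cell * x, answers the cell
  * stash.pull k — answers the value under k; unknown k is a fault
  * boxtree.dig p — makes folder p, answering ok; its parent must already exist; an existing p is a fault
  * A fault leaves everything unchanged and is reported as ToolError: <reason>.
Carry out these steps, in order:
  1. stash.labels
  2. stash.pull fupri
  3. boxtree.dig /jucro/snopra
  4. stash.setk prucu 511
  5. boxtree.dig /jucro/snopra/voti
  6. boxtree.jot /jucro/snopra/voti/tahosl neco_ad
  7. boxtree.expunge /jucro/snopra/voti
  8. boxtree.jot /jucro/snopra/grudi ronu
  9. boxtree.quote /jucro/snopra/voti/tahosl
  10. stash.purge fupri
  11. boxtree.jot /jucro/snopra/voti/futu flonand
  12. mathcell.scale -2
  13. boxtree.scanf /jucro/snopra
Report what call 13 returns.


Answer: [grudi, voti/]

Derivation:
~$ stash.labels
  [fupri]
~$ stash.pull fupri
  slimp_og
~$ boxtree.dig /jucro/snopra
  ok
~$ stash.setk prucu 511
  nil
~$ boxtree.dig /jucro/snopra/voti
  ok
~$ boxtree.jot /jucro/snopra/voti/tahosl neco_ad
  created
~$ boxtree.expunge /jucro/snopra/voti
  ToolError: not empty
~$ boxtree.jot /jucro/snopra/grudi ronu
  created
~$ boxtree.quote /jucro/snopra/voti/tahosl
  neco_ad
~$ stash.purge fupri
  slimp_og
~$ boxtree.jot /jucro/snopra/voti/futu flonand
  created
~$ mathcell.scale -2
  0
~$ boxtree.scanf /jucro/snopra
  [grudi, voti/]


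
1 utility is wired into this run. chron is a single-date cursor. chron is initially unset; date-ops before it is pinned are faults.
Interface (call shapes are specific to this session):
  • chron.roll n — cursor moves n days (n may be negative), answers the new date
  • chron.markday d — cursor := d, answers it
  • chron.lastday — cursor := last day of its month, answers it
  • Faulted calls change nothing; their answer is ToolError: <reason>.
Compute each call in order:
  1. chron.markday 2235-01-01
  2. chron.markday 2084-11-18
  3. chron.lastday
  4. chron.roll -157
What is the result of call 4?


Answer: 2084-06-26

Derivation:
;; chron.markday(d=2235-01-01) == 2235-01-01
;; chron.markday(d=2084-11-18) == 2084-11-18
;; chron.lastday() == 2084-11-30
;; chron.roll(n=-157) == 2084-06-26


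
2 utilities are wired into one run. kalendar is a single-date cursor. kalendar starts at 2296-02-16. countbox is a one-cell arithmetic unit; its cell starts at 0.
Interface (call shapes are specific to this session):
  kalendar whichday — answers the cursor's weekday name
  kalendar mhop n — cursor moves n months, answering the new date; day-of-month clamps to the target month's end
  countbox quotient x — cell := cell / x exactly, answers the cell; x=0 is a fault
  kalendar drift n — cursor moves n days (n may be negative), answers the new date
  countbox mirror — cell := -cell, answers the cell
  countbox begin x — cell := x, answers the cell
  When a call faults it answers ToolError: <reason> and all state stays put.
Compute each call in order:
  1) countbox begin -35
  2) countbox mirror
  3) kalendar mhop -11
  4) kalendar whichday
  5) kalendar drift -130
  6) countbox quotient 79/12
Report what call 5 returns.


Answer: 2294-11-06

Derivation:
> countbox begin x: -35
= -35
> countbox mirror
= 35
> kalendar mhop n: -11
= 2295-03-16
> kalendar whichday
= Saturday
> kalendar drift n: -130
= 2294-11-06
> countbox quotient x: 79/12
= 420/79


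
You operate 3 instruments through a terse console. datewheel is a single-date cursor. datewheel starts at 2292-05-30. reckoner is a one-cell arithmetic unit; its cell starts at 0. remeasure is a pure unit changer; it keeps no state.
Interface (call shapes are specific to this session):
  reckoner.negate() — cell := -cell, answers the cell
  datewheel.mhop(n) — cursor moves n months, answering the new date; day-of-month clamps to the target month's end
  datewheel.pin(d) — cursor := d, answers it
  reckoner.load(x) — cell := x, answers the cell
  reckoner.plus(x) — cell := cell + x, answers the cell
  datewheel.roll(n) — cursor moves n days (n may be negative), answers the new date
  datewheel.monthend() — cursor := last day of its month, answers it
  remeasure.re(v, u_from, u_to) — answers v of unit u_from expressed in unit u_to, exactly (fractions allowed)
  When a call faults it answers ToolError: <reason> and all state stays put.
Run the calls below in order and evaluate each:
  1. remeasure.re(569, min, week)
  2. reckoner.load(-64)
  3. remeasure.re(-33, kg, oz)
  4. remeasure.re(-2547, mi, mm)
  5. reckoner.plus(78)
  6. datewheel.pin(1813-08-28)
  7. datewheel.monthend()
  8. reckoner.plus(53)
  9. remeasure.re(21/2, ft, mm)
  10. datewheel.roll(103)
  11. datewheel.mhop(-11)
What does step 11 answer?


Answer: 1813-01-12

Derivation:
→ remeasure.re(v=569, u_from=min, u_to=week)
← 569/10080
→ reckoner.load(x=-64)
← -64
→ remeasure.re(v=-33, u_from=kg, u_to=oz)
← -4800000000/4123567
→ remeasure.re(v=-2547, u_from=mi, u_to=mm)
← -4098999168
→ reckoner.plus(x=78)
← 14
→ datewheel.pin(d=1813-08-28)
← 1813-08-28
→ datewheel.monthend()
← 1813-08-31
→ reckoner.plus(x=53)
← 67
→ remeasure.re(v=21/2, u_from=ft, u_to=mm)
← 16002/5
→ datewheel.roll(n=103)
← 1813-12-12
→ datewheel.mhop(n=-11)
← 1813-01-12


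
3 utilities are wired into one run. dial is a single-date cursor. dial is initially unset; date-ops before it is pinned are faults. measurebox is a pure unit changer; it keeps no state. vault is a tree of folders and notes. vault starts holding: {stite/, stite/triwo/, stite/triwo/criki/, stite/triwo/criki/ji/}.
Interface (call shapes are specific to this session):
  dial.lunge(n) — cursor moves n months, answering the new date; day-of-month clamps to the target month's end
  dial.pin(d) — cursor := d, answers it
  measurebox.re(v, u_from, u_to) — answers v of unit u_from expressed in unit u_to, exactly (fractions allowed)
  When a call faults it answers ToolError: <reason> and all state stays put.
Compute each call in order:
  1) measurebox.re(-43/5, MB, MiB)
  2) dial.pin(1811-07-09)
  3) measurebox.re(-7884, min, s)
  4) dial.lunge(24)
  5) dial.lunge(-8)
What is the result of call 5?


-> measurebox.re(v=-43/5, u_from=MB, u_to=MiB)
<- -134375/16384
-> dial.pin(d=1811-07-09)
<- 1811-07-09
-> measurebox.re(v=-7884, u_from=min, u_to=s)
<- -473040
-> dial.lunge(n=24)
<- 1813-07-09
-> dial.lunge(n=-8)
<- 1812-11-09

Answer: 1812-11-09


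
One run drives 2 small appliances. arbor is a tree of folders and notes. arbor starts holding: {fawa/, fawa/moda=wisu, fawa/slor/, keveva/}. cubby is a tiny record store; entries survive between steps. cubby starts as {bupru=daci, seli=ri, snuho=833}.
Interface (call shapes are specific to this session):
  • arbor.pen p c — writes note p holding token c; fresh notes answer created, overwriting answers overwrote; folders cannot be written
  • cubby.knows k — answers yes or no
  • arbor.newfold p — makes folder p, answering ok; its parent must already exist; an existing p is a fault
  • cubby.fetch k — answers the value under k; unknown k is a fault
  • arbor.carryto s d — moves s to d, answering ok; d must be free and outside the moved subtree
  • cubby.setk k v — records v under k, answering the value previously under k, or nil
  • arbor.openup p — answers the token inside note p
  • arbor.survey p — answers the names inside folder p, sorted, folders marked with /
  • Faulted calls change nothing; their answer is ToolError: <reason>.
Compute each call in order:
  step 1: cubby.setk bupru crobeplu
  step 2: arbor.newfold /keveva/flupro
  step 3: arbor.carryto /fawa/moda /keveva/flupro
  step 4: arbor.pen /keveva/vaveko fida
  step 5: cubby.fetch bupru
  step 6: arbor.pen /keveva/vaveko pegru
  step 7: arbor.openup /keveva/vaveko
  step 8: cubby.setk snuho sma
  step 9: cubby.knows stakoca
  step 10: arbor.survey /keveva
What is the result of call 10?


>>> cubby.setk k→bupru v→crobeplu
= daci
>>> arbor.newfold p→/keveva/flupro
= ok
>>> arbor.carryto s→/fawa/moda d→/keveva/flupro
= ToolError: exists
>>> arbor.pen p→/keveva/vaveko c→fida
= created
>>> cubby.fetch k→bupru
= crobeplu
>>> arbor.pen p→/keveva/vaveko c→pegru
= overwrote
>>> arbor.openup p→/keveva/vaveko
= pegru
>>> cubby.setk k→snuho v→sma
= 833
>>> cubby.knows k→stakoca
= no
>>> arbor.survey p→/keveva
= [flupro/, vaveko]

Answer: [flupro/, vaveko]


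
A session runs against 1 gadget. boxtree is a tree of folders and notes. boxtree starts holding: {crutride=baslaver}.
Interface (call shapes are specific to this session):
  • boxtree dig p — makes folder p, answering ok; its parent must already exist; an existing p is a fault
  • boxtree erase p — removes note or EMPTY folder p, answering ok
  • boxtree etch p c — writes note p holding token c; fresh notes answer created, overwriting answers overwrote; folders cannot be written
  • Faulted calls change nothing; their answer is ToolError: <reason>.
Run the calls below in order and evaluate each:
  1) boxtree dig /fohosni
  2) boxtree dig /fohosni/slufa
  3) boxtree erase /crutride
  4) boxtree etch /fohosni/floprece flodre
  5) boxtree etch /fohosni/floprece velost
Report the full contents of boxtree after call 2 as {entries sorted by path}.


Answer: {crutride=baslaver, fohosni/, fohosni/slufa/}

Derivation:
% boxtree dig p='/fohosni'
:: ok
% boxtree dig p='/fohosni/slufa'
:: ok
% boxtree erase p='/crutride'
:: ok
% boxtree etch p='/fohosni/floprece' c='flodre'
:: created
% boxtree etch p='/fohosni/floprece' c='velost'
:: overwrote


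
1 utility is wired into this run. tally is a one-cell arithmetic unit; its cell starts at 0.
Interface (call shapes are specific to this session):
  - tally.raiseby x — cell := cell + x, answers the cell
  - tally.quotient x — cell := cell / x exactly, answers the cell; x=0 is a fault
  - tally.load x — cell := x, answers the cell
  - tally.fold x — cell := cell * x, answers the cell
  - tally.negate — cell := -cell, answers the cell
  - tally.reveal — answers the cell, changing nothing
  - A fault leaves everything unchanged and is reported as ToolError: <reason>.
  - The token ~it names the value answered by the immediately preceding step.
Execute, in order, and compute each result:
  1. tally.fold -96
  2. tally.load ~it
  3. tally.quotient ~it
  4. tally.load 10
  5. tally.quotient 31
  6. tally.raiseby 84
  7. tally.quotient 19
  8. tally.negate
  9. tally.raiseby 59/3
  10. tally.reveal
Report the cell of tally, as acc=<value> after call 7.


Answer: acc=2614/589

Derivation:
>>> tally.fold x='-96'
= 0
>>> tally.load x='~it'
= 0
>>> tally.quotient x='~it'
= ToolError: division by zero
>>> tally.load x='10'
= 10
>>> tally.quotient x='31'
= 10/31
>>> tally.raiseby x='84'
= 2614/31
>>> tally.quotient x='19'
= 2614/589
>>> tally.negate
= -2614/589
>>> tally.raiseby x='59/3'
= 26909/1767
>>> tally.reveal
= 26909/1767


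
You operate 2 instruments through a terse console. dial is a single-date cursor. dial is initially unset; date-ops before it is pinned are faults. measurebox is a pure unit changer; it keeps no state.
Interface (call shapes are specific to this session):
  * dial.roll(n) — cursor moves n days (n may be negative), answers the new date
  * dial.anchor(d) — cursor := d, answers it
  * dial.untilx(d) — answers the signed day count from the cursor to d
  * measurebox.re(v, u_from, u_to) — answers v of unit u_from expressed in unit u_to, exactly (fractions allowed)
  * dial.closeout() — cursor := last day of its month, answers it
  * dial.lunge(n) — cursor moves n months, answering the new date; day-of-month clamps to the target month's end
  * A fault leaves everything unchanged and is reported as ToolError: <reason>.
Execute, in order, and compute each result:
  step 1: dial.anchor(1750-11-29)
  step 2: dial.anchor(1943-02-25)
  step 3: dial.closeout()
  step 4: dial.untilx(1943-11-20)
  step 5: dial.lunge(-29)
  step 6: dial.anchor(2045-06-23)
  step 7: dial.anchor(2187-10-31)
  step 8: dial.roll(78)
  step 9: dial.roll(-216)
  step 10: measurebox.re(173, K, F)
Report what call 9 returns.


Answer: 2187-06-15

Derivation:
→ anchor(d→1750-11-29)
← 1750-11-29
→ anchor(d→1943-02-25)
← 1943-02-25
→ closeout()
← 1943-02-28
→ untilx(d→1943-11-20)
← 265
→ lunge(n→-29)
← 1940-09-28
→ anchor(d→2045-06-23)
← 2045-06-23
→ anchor(d→2187-10-31)
← 2187-10-31
→ roll(n→78)
← 2188-01-17
→ roll(n→-216)
← 2187-06-15
→ re(v→173, u_from→K, u_to→F)
← -14827/100


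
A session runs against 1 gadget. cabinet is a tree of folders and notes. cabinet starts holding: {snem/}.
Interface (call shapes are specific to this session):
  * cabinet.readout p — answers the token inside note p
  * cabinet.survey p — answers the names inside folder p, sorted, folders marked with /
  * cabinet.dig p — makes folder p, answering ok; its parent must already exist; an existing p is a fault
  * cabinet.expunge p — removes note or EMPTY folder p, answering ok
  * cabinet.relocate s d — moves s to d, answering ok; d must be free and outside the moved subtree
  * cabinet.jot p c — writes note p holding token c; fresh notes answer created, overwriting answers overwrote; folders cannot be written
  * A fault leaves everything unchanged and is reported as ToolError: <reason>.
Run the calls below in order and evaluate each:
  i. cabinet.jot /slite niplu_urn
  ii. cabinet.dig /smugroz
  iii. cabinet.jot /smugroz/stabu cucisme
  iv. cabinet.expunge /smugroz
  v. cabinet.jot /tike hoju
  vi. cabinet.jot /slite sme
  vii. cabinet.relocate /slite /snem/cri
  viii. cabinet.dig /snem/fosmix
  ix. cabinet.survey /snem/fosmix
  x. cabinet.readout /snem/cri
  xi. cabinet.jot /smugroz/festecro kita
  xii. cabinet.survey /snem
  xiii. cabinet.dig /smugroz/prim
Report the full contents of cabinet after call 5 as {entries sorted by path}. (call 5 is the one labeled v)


Answer: {slite=niplu_urn, smugroz/, smugroz/stabu=cucisme, snem/, tike=hoju}

Derivation:
Next I call jot(p='/slite', c='niplu_urn'), and get created.
Using dig(p='/smugroz'), and observe ok.
I invoke jot(p='/smugroz/stabu', c='cucisme'), — result: created.
Now I run expunge(p='/smugroz'), giving ToolError: not empty.
I call jot(p='/tike', c='hoju'), and get created.
I try jot(p='/slite', c='sme'), and see overwrote.
Using relocate(s='/slite', d='/snem/cri'), and get ok.
Calling dig(p='/snem/fosmix'), — result: ok.
Now I run survey(p='/snem/fosmix'), giving [].
I call readout(p='/snem/cri'), and observe sme.
Calling jot(p='/smugroz/festecro', c='kita'), yielding created.
Now I run survey(p='/snem'), and observe [cri, fosmix/].
I call dig(p='/smugroz/prim'), and observe ok.
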